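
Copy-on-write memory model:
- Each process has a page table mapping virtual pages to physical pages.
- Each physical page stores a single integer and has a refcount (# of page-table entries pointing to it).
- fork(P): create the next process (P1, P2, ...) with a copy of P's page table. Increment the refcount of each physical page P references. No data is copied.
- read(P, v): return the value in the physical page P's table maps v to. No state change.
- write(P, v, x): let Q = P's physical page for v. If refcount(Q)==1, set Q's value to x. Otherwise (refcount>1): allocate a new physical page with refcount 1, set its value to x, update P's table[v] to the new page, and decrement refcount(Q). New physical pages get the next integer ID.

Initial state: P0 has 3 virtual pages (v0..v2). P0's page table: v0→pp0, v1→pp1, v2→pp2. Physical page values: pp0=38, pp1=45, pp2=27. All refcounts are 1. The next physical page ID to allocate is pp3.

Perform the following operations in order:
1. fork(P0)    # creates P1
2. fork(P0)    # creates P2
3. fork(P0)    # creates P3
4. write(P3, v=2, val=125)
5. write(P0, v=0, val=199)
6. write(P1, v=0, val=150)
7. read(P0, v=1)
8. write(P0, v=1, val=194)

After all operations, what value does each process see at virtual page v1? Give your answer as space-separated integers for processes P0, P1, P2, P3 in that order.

Answer: 194 45 45 45

Derivation:
Op 1: fork(P0) -> P1. 3 ppages; refcounts: pp0:2 pp1:2 pp2:2
Op 2: fork(P0) -> P2. 3 ppages; refcounts: pp0:3 pp1:3 pp2:3
Op 3: fork(P0) -> P3. 3 ppages; refcounts: pp0:4 pp1:4 pp2:4
Op 4: write(P3, v2, 125). refcount(pp2)=4>1 -> COPY to pp3. 4 ppages; refcounts: pp0:4 pp1:4 pp2:3 pp3:1
Op 5: write(P0, v0, 199). refcount(pp0)=4>1 -> COPY to pp4. 5 ppages; refcounts: pp0:3 pp1:4 pp2:3 pp3:1 pp4:1
Op 6: write(P1, v0, 150). refcount(pp0)=3>1 -> COPY to pp5. 6 ppages; refcounts: pp0:2 pp1:4 pp2:3 pp3:1 pp4:1 pp5:1
Op 7: read(P0, v1) -> 45. No state change.
Op 8: write(P0, v1, 194). refcount(pp1)=4>1 -> COPY to pp6. 7 ppages; refcounts: pp0:2 pp1:3 pp2:3 pp3:1 pp4:1 pp5:1 pp6:1
P0: v1 -> pp6 = 194
P1: v1 -> pp1 = 45
P2: v1 -> pp1 = 45
P3: v1 -> pp1 = 45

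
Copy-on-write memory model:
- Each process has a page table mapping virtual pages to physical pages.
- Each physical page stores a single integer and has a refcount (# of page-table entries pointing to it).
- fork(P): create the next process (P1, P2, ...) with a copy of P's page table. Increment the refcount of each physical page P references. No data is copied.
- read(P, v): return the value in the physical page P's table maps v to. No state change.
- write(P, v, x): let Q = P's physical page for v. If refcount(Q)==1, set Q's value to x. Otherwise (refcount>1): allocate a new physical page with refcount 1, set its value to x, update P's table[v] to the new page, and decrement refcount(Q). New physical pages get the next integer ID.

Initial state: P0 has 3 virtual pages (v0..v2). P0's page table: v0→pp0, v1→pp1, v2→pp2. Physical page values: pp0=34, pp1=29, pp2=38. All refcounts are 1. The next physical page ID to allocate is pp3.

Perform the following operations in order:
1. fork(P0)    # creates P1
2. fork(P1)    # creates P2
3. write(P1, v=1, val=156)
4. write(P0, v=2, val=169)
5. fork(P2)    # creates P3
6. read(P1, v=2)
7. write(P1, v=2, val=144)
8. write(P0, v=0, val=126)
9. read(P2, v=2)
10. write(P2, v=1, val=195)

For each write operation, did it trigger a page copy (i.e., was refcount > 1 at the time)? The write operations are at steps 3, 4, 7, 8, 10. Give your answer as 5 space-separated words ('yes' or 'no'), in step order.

Op 1: fork(P0) -> P1. 3 ppages; refcounts: pp0:2 pp1:2 pp2:2
Op 2: fork(P1) -> P2. 3 ppages; refcounts: pp0:3 pp1:3 pp2:3
Op 3: write(P1, v1, 156). refcount(pp1)=3>1 -> COPY to pp3. 4 ppages; refcounts: pp0:3 pp1:2 pp2:3 pp3:1
Op 4: write(P0, v2, 169). refcount(pp2)=3>1 -> COPY to pp4. 5 ppages; refcounts: pp0:3 pp1:2 pp2:2 pp3:1 pp4:1
Op 5: fork(P2) -> P3. 5 ppages; refcounts: pp0:4 pp1:3 pp2:3 pp3:1 pp4:1
Op 6: read(P1, v2) -> 38. No state change.
Op 7: write(P1, v2, 144). refcount(pp2)=3>1 -> COPY to pp5. 6 ppages; refcounts: pp0:4 pp1:3 pp2:2 pp3:1 pp4:1 pp5:1
Op 8: write(P0, v0, 126). refcount(pp0)=4>1 -> COPY to pp6. 7 ppages; refcounts: pp0:3 pp1:3 pp2:2 pp3:1 pp4:1 pp5:1 pp6:1
Op 9: read(P2, v2) -> 38. No state change.
Op 10: write(P2, v1, 195). refcount(pp1)=3>1 -> COPY to pp7. 8 ppages; refcounts: pp0:3 pp1:2 pp2:2 pp3:1 pp4:1 pp5:1 pp6:1 pp7:1

yes yes yes yes yes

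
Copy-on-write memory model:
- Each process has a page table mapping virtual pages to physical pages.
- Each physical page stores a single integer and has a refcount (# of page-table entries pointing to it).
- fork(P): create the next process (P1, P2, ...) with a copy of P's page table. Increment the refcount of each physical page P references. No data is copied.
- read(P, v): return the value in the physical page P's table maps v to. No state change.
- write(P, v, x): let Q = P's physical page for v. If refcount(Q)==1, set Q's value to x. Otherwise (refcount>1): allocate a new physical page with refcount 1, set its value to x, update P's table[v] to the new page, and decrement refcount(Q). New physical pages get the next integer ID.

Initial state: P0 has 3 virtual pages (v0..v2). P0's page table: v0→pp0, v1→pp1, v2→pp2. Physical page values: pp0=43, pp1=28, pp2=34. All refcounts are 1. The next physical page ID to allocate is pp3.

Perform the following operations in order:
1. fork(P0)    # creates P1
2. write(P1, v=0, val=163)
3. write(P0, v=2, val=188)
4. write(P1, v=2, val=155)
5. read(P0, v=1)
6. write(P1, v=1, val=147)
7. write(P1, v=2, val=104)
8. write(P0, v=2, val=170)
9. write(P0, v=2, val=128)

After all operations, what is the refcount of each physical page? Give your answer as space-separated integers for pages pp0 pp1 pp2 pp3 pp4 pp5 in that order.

Answer: 1 1 1 1 1 1

Derivation:
Op 1: fork(P0) -> P1. 3 ppages; refcounts: pp0:2 pp1:2 pp2:2
Op 2: write(P1, v0, 163). refcount(pp0)=2>1 -> COPY to pp3. 4 ppages; refcounts: pp0:1 pp1:2 pp2:2 pp3:1
Op 3: write(P0, v2, 188). refcount(pp2)=2>1 -> COPY to pp4. 5 ppages; refcounts: pp0:1 pp1:2 pp2:1 pp3:1 pp4:1
Op 4: write(P1, v2, 155). refcount(pp2)=1 -> write in place. 5 ppages; refcounts: pp0:1 pp1:2 pp2:1 pp3:1 pp4:1
Op 5: read(P0, v1) -> 28. No state change.
Op 6: write(P1, v1, 147). refcount(pp1)=2>1 -> COPY to pp5. 6 ppages; refcounts: pp0:1 pp1:1 pp2:1 pp3:1 pp4:1 pp5:1
Op 7: write(P1, v2, 104). refcount(pp2)=1 -> write in place. 6 ppages; refcounts: pp0:1 pp1:1 pp2:1 pp3:1 pp4:1 pp5:1
Op 8: write(P0, v2, 170). refcount(pp4)=1 -> write in place. 6 ppages; refcounts: pp0:1 pp1:1 pp2:1 pp3:1 pp4:1 pp5:1
Op 9: write(P0, v2, 128). refcount(pp4)=1 -> write in place. 6 ppages; refcounts: pp0:1 pp1:1 pp2:1 pp3:1 pp4:1 pp5:1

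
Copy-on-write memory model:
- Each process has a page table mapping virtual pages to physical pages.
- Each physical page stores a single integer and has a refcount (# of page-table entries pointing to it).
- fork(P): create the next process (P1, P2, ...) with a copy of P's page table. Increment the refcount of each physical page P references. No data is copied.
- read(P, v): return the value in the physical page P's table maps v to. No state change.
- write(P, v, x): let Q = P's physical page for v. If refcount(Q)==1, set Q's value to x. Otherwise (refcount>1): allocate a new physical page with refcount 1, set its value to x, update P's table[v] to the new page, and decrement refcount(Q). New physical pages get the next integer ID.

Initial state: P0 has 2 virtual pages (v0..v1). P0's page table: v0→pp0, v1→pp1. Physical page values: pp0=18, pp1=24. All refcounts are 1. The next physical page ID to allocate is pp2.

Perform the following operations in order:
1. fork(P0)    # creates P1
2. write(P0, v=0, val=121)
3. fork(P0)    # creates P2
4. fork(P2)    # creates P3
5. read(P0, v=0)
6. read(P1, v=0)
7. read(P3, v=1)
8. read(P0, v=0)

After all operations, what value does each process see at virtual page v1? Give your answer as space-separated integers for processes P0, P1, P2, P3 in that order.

Answer: 24 24 24 24

Derivation:
Op 1: fork(P0) -> P1. 2 ppages; refcounts: pp0:2 pp1:2
Op 2: write(P0, v0, 121). refcount(pp0)=2>1 -> COPY to pp2. 3 ppages; refcounts: pp0:1 pp1:2 pp2:1
Op 3: fork(P0) -> P2. 3 ppages; refcounts: pp0:1 pp1:3 pp2:2
Op 4: fork(P2) -> P3. 3 ppages; refcounts: pp0:1 pp1:4 pp2:3
Op 5: read(P0, v0) -> 121. No state change.
Op 6: read(P1, v0) -> 18. No state change.
Op 7: read(P3, v1) -> 24. No state change.
Op 8: read(P0, v0) -> 121. No state change.
P0: v1 -> pp1 = 24
P1: v1 -> pp1 = 24
P2: v1 -> pp1 = 24
P3: v1 -> pp1 = 24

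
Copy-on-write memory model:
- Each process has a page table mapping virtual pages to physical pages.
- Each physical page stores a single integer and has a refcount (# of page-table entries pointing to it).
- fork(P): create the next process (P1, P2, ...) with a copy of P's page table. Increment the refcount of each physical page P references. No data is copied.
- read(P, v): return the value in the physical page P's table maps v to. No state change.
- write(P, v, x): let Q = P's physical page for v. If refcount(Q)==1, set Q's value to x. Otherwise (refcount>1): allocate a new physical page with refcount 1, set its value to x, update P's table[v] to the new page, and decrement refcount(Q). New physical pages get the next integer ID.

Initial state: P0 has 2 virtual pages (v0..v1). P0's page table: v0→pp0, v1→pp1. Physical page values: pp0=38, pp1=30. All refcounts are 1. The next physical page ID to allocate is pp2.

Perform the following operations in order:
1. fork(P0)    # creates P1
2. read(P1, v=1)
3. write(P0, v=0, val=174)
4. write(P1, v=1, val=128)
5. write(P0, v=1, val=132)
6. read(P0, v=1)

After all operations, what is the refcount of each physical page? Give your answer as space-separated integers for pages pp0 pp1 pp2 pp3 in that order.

Answer: 1 1 1 1

Derivation:
Op 1: fork(P0) -> P1. 2 ppages; refcounts: pp0:2 pp1:2
Op 2: read(P1, v1) -> 30. No state change.
Op 3: write(P0, v0, 174). refcount(pp0)=2>1 -> COPY to pp2. 3 ppages; refcounts: pp0:1 pp1:2 pp2:1
Op 4: write(P1, v1, 128). refcount(pp1)=2>1 -> COPY to pp3. 4 ppages; refcounts: pp0:1 pp1:1 pp2:1 pp3:1
Op 5: write(P0, v1, 132). refcount(pp1)=1 -> write in place. 4 ppages; refcounts: pp0:1 pp1:1 pp2:1 pp3:1
Op 6: read(P0, v1) -> 132. No state change.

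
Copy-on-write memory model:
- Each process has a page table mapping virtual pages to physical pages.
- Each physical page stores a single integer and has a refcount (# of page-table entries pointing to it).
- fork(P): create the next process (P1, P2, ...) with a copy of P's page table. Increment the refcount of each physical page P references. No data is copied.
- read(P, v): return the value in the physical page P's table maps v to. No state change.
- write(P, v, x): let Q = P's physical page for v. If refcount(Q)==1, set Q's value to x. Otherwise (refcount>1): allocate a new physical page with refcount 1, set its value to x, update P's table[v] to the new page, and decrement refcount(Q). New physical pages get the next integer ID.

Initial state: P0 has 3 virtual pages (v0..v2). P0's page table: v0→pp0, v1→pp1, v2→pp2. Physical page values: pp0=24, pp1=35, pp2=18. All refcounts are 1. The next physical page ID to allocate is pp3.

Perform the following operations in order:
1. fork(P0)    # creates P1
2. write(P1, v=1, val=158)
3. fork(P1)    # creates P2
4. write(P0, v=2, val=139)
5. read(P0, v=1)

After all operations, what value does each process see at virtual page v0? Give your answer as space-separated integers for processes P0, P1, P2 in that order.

Answer: 24 24 24

Derivation:
Op 1: fork(P0) -> P1. 3 ppages; refcounts: pp0:2 pp1:2 pp2:2
Op 2: write(P1, v1, 158). refcount(pp1)=2>1 -> COPY to pp3. 4 ppages; refcounts: pp0:2 pp1:1 pp2:2 pp3:1
Op 3: fork(P1) -> P2. 4 ppages; refcounts: pp0:3 pp1:1 pp2:3 pp3:2
Op 4: write(P0, v2, 139). refcount(pp2)=3>1 -> COPY to pp4. 5 ppages; refcounts: pp0:3 pp1:1 pp2:2 pp3:2 pp4:1
Op 5: read(P0, v1) -> 35. No state change.
P0: v0 -> pp0 = 24
P1: v0 -> pp0 = 24
P2: v0 -> pp0 = 24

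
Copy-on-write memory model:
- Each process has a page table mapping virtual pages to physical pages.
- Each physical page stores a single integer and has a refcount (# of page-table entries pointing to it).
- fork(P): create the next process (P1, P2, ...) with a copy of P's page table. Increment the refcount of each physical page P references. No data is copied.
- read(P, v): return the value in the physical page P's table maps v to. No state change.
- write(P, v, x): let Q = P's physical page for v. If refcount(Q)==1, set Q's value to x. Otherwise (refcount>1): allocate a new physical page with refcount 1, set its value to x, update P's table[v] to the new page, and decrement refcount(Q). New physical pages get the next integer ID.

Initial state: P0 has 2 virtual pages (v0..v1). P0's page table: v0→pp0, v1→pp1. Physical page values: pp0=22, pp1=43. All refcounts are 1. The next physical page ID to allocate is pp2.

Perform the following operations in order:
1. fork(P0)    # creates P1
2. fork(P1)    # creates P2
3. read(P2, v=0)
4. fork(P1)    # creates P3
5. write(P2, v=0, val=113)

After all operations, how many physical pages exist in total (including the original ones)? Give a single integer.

Answer: 3

Derivation:
Op 1: fork(P0) -> P1. 2 ppages; refcounts: pp0:2 pp1:2
Op 2: fork(P1) -> P2. 2 ppages; refcounts: pp0:3 pp1:3
Op 3: read(P2, v0) -> 22. No state change.
Op 4: fork(P1) -> P3. 2 ppages; refcounts: pp0:4 pp1:4
Op 5: write(P2, v0, 113). refcount(pp0)=4>1 -> COPY to pp2. 3 ppages; refcounts: pp0:3 pp1:4 pp2:1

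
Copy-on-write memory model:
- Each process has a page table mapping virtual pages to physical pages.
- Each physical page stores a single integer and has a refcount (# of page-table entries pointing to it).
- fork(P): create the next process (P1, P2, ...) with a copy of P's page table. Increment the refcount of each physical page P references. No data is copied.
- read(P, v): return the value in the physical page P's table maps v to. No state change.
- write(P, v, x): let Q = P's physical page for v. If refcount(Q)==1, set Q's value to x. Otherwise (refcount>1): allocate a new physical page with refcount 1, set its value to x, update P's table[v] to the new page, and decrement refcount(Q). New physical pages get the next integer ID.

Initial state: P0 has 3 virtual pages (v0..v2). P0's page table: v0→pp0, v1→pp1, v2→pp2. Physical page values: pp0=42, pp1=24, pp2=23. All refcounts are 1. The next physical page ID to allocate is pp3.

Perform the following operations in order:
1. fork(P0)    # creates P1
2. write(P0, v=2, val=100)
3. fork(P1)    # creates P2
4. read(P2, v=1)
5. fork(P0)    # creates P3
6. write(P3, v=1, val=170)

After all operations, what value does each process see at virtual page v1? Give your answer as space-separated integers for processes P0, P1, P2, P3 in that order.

Answer: 24 24 24 170

Derivation:
Op 1: fork(P0) -> P1. 3 ppages; refcounts: pp0:2 pp1:2 pp2:2
Op 2: write(P0, v2, 100). refcount(pp2)=2>1 -> COPY to pp3. 4 ppages; refcounts: pp0:2 pp1:2 pp2:1 pp3:1
Op 3: fork(P1) -> P2. 4 ppages; refcounts: pp0:3 pp1:3 pp2:2 pp3:1
Op 4: read(P2, v1) -> 24. No state change.
Op 5: fork(P0) -> P3. 4 ppages; refcounts: pp0:4 pp1:4 pp2:2 pp3:2
Op 6: write(P3, v1, 170). refcount(pp1)=4>1 -> COPY to pp4. 5 ppages; refcounts: pp0:4 pp1:3 pp2:2 pp3:2 pp4:1
P0: v1 -> pp1 = 24
P1: v1 -> pp1 = 24
P2: v1 -> pp1 = 24
P3: v1 -> pp4 = 170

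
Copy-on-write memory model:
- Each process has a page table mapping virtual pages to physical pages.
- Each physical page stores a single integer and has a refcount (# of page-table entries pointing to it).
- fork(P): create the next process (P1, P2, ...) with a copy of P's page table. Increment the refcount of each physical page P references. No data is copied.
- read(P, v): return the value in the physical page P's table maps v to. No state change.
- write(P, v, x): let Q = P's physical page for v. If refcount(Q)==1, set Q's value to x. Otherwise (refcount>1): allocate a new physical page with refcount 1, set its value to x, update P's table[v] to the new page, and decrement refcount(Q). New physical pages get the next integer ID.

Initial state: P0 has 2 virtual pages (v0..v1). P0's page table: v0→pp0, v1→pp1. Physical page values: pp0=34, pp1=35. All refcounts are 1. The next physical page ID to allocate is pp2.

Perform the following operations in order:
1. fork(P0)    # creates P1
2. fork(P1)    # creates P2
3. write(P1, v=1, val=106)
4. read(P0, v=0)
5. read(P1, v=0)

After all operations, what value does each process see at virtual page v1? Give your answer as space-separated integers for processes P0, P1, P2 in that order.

Answer: 35 106 35

Derivation:
Op 1: fork(P0) -> P1. 2 ppages; refcounts: pp0:2 pp1:2
Op 2: fork(P1) -> P2. 2 ppages; refcounts: pp0:3 pp1:3
Op 3: write(P1, v1, 106). refcount(pp1)=3>1 -> COPY to pp2. 3 ppages; refcounts: pp0:3 pp1:2 pp2:1
Op 4: read(P0, v0) -> 34. No state change.
Op 5: read(P1, v0) -> 34. No state change.
P0: v1 -> pp1 = 35
P1: v1 -> pp2 = 106
P2: v1 -> pp1 = 35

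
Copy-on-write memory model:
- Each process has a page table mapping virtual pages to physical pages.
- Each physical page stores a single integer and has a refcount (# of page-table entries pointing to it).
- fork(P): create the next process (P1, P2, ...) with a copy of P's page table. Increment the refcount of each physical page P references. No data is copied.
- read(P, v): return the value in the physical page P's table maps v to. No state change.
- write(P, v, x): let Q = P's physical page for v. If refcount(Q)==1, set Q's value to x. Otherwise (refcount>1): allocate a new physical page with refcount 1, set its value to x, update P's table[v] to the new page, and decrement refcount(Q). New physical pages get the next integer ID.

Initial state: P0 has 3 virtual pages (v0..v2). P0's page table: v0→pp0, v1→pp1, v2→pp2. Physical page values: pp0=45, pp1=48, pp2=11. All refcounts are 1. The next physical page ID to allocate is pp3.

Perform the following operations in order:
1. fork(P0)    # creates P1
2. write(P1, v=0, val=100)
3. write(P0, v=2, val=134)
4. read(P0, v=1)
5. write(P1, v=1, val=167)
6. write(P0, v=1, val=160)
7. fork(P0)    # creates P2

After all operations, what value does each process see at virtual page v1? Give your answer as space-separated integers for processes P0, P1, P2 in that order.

Op 1: fork(P0) -> P1. 3 ppages; refcounts: pp0:2 pp1:2 pp2:2
Op 2: write(P1, v0, 100). refcount(pp0)=2>1 -> COPY to pp3. 4 ppages; refcounts: pp0:1 pp1:2 pp2:2 pp3:1
Op 3: write(P0, v2, 134). refcount(pp2)=2>1 -> COPY to pp4. 5 ppages; refcounts: pp0:1 pp1:2 pp2:1 pp3:1 pp4:1
Op 4: read(P0, v1) -> 48. No state change.
Op 5: write(P1, v1, 167). refcount(pp1)=2>1 -> COPY to pp5. 6 ppages; refcounts: pp0:1 pp1:1 pp2:1 pp3:1 pp4:1 pp5:1
Op 6: write(P0, v1, 160). refcount(pp1)=1 -> write in place. 6 ppages; refcounts: pp0:1 pp1:1 pp2:1 pp3:1 pp4:1 pp5:1
Op 7: fork(P0) -> P2. 6 ppages; refcounts: pp0:2 pp1:2 pp2:1 pp3:1 pp4:2 pp5:1
P0: v1 -> pp1 = 160
P1: v1 -> pp5 = 167
P2: v1 -> pp1 = 160

Answer: 160 167 160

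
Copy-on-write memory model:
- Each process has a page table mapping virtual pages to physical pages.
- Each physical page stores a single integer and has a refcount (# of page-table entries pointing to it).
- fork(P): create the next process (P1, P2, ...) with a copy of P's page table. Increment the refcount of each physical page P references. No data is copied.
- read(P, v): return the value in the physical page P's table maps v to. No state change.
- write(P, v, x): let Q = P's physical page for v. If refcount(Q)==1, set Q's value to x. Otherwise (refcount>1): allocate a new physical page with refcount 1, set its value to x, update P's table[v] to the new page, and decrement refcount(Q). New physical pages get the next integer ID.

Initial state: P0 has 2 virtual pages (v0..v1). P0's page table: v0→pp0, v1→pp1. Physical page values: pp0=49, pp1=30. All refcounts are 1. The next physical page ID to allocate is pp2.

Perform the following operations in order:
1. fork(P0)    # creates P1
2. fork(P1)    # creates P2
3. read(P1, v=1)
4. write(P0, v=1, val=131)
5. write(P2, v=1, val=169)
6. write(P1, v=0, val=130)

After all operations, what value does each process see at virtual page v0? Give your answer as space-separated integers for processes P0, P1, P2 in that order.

Answer: 49 130 49

Derivation:
Op 1: fork(P0) -> P1. 2 ppages; refcounts: pp0:2 pp1:2
Op 2: fork(P1) -> P2. 2 ppages; refcounts: pp0:3 pp1:3
Op 3: read(P1, v1) -> 30. No state change.
Op 4: write(P0, v1, 131). refcount(pp1)=3>1 -> COPY to pp2. 3 ppages; refcounts: pp0:3 pp1:2 pp2:1
Op 5: write(P2, v1, 169). refcount(pp1)=2>1 -> COPY to pp3. 4 ppages; refcounts: pp0:3 pp1:1 pp2:1 pp3:1
Op 6: write(P1, v0, 130). refcount(pp0)=3>1 -> COPY to pp4. 5 ppages; refcounts: pp0:2 pp1:1 pp2:1 pp3:1 pp4:1
P0: v0 -> pp0 = 49
P1: v0 -> pp4 = 130
P2: v0 -> pp0 = 49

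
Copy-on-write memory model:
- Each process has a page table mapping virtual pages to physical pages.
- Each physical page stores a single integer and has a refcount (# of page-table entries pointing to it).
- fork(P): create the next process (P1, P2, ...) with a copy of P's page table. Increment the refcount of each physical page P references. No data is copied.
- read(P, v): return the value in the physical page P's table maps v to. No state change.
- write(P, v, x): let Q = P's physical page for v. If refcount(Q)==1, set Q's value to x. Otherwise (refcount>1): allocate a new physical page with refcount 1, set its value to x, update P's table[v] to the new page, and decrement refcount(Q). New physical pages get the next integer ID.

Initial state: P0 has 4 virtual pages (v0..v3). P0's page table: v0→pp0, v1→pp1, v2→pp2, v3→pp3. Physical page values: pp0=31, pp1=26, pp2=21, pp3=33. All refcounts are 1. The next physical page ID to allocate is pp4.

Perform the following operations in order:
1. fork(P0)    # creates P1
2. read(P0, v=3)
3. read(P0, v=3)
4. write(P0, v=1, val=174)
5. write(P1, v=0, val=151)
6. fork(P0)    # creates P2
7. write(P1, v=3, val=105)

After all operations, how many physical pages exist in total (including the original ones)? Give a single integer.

Op 1: fork(P0) -> P1. 4 ppages; refcounts: pp0:2 pp1:2 pp2:2 pp3:2
Op 2: read(P0, v3) -> 33. No state change.
Op 3: read(P0, v3) -> 33. No state change.
Op 4: write(P0, v1, 174). refcount(pp1)=2>1 -> COPY to pp4. 5 ppages; refcounts: pp0:2 pp1:1 pp2:2 pp3:2 pp4:1
Op 5: write(P1, v0, 151). refcount(pp0)=2>1 -> COPY to pp5. 6 ppages; refcounts: pp0:1 pp1:1 pp2:2 pp3:2 pp4:1 pp5:1
Op 6: fork(P0) -> P2. 6 ppages; refcounts: pp0:2 pp1:1 pp2:3 pp3:3 pp4:2 pp5:1
Op 7: write(P1, v3, 105). refcount(pp3)=3>1 -> COPY to pp6. 7 ppages; refcounts: pp0:2 pp1:1 pp2:3 pp3:2 pp4:2 pp5:1 pp6:1

Answer: 7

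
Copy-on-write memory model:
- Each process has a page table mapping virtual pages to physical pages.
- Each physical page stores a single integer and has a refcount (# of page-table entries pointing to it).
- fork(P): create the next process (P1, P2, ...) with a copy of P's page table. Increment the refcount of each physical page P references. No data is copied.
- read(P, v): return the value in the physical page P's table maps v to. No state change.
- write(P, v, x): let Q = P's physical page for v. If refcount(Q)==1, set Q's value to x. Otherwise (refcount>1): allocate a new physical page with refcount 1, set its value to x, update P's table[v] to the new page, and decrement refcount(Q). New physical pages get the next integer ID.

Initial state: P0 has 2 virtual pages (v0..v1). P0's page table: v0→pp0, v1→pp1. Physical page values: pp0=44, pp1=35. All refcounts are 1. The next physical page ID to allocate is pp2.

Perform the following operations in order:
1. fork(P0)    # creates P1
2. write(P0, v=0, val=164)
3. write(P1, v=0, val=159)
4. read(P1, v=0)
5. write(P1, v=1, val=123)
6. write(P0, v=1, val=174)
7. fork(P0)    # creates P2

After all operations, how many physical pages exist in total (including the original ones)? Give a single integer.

Op 1: fork(P0) -> P1. 2 ppages; refcounts: pp0:2 pp1:2
Op 2: write(P0, v0, 164). refcount(pp0)=2>1 -> COPY to pp2. 3 ppages; refcounts: pp0:1 pp1:2 pp2:1
Op 3: write(P1, v0, 159). refcount(pp0)=1 -> write in place. 3 ppages; refcounts: pp0:1 pp1:2 pp2:1
Op 4: read(P1, v0) -> 159. No state change.
Op 5: write(P1, v1, 123). refcount(pp1)=2>1 -> COPY to pp3. 4 ppages; refcounts: pp0:1 pp1:1 pp2:1 pp3:1
Op 6: write(P0, v1, 174). refcount(pp1)=1 -> write in place. 4 ppages; refcounts: pp0:1 pp1:1 pp2:1 pp3:1
Op 7: fork(P0) -> P2. 4 ppages; refcounts: pp0:1 pp1:2 pp2:2 pp3:1

Answer: 4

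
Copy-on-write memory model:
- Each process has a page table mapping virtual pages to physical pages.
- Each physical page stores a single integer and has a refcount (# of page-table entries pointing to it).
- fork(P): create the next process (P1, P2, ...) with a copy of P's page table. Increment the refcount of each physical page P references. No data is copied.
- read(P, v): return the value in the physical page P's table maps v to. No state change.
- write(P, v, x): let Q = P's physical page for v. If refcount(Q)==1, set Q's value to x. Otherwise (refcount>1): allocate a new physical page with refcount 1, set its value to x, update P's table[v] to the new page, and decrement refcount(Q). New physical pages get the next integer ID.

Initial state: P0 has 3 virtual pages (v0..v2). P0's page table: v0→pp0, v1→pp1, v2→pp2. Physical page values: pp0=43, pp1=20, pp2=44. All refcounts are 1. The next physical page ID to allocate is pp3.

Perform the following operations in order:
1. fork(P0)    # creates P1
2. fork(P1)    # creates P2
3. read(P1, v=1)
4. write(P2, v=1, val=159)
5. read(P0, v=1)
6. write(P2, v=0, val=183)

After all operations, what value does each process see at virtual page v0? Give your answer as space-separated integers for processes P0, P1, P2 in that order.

Answer: 43 43 183

Derivation:
Op 1: fork(P0) -> P1. 3 ppages; refcounts: pp0:2 pp1:2 pp2:2
Op 2: fork(P1) -> P2. 3 ppages; refcounts: pp0:3 pp1:3 pp2:3
Op 3: read(P1, v1) -> 20. No state change.
Op 4: write(P2, v1, 159). refcount(pp1)=3>1 -> COPY to pp3. 4 ppages; refcounts: pp0:3 pp1:2 pp2:3 pp3:1
Op 5: read(P0, v1) -> 20. No state change.
Op 6: write(P2, v0, 183). refcount(pp0)=3>1 -> COPY to pp4. 5 ppages; refcounts: pp0:2 pp1:2 pp2:3 pp3:1 pp4:1
P0: v0 -> pp0 = 43
P1: v0 -> pp0 = 43
P2: v0 -> pp4 = 183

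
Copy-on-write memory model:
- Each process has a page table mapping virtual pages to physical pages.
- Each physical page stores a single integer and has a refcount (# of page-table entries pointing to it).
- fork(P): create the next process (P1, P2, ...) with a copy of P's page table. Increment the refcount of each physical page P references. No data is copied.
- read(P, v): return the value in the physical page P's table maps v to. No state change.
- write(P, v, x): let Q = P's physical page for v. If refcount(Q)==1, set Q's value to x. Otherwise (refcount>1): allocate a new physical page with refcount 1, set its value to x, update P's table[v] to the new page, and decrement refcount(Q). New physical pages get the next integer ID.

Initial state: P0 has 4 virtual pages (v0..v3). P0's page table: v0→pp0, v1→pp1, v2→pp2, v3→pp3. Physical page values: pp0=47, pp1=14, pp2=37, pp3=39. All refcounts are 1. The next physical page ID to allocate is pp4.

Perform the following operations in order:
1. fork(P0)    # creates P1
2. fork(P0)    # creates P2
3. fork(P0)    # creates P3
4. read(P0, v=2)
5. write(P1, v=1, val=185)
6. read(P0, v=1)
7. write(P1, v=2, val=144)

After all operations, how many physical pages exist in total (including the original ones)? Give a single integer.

Answer: 6

Derivation:
Op 1: fork(P0) -> P1. 4 ppages; refcounts: pp0:2 pp1:2 pp2:2 pp3:2
Op 2: fork(P0) -> P2. 4 ppages; refcounts: pp0:3 pp1:3 pp2:3 pp3:3
Op 3: fork(P0) -> P3. 4 ppages; refcounts: pp0:4 pp1:4 pp2:4 pp3:4
Op 4: read(P0, v2) -> 37. No state change.
Op 5: write(P1, v1, 185). refcount(pp1)=4>1 -> COPY to pp4. 5 ppages; refcounts: pp0:4 pp1:3 pp2:4 pp3:4 pp4:1
Op 6: read(P0, v1) -> 14. No state change.
Op 7: write(P1, v2, 144). refcount(pp2)=4>1 -> COPY to pp5. 6 ppages; refcounts: pp0:4 pp1:3 pp2:3 pp3:4 pp4:1 pp5:1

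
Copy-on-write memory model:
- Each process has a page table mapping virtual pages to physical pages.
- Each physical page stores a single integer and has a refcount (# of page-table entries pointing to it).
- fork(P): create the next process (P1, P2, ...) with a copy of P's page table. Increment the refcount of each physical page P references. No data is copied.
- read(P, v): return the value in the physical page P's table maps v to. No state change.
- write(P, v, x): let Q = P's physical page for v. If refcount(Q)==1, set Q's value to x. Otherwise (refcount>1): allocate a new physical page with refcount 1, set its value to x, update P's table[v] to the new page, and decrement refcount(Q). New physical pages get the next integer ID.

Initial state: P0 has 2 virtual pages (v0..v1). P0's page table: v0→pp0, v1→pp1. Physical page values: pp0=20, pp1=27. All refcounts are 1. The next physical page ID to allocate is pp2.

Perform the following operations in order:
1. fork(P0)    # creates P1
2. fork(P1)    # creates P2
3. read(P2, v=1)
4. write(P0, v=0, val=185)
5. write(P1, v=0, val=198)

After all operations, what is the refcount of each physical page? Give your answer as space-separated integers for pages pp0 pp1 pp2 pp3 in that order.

Op 1: fork(P0) -> P1. 2 ppages; refcounts: pp0:2 pp1:2
Op 2: fork(P1) -> P2. 2 ppages; refcounts: pp0:3 pp1:3
Op 3: read(P2, v1) -> 27. No state change.
Op 4: write(P0, v0, 185). refcount(pp0)=3>1 -> COPY to pp2. 3 ppages; refcounts: pp0:2 pp1:3 pp2:1
Op 5: write(P1, v0, 198). refcount(pp0)=2>1 -> COPY to pp3. 4 ppages; refcounts: pp0:1 pp1:3 pp2:1 pp3:1

Answer: 1 3 1 1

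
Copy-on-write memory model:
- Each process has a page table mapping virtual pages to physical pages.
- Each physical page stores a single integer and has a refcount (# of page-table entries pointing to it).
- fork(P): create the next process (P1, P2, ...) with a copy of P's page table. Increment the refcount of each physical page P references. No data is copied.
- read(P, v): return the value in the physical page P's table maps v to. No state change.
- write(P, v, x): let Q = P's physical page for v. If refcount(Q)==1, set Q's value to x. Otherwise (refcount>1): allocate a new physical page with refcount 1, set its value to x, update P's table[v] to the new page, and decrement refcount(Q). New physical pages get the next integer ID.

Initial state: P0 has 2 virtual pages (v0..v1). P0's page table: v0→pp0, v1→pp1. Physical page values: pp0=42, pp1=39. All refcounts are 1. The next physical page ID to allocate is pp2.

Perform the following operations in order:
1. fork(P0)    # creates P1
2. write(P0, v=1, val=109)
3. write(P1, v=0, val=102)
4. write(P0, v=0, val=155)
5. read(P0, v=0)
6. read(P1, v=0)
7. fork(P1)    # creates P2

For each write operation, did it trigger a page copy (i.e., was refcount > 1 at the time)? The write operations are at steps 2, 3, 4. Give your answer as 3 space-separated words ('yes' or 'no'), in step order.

Op 1: fork(P0) -> P1. 2 ppages; refcounts: pp0:2 pp1:2
Op 2: write(P0, v1, 109). refcount(pp1)=2>1 -> COPY to pp2. 3 ppages; refcounts: pp0:2 pp1:1 pp2:1
Op 3: write(P1, v0, 102). refcount(pp0)=2>1 -> COPY to pp3. 4 ppages; refcounts: pp0:1 pp1:1 pp2:1 pp3:1
Op 4: write(P0, v0, 155). refcount(pp0)=1 -> write in place. 4 ppages; refcounts: pp0:1 pp1:1 pp2:1 pp3:1
Op 5: read(P0, v0) -> 155. No state change.
Op 6: read(P1, v0) -> 102. No state change.
Op 7: fork(P1) -> P2. 4 ppages; refcounts: pp0:1 pp1:2 pp2:1 pp3:2

yes yes no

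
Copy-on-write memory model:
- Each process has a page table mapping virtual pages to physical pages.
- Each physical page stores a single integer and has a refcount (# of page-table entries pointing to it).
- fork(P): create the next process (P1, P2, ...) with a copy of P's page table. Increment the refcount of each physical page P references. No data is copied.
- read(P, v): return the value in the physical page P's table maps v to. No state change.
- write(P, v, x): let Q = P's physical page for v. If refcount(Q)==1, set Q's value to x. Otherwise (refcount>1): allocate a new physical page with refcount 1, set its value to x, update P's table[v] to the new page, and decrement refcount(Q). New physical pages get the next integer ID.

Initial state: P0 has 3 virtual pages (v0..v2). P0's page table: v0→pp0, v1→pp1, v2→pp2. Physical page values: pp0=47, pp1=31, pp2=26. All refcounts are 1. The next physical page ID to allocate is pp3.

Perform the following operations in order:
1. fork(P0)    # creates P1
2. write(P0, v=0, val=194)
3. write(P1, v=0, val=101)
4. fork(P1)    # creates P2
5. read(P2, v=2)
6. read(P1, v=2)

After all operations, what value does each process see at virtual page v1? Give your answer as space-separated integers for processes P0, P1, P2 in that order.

Op 1: fork(P0) -> P1. 3 ppages; refcounts: pp0:2 pp1:2 pp2:2
Op 2: write(P0, v0, 194). refcount(pp0)=2>1 -> COPY to pp3. 4 ppages; refcounts: pp0:1 pp1:2 pp2:2 pp3:1
Op 3: write(P1, v0, 101). refcount(pp0)=1 -> write in place. 4 ppages; refcounts: pp0:1 pp1:2 pp2:2 pp3:1
Op 4: fork(P1) -> P2. 4 ppages; refcounts: pp0:2 pp1:3 pp2:3 pp3:1
Op 5: read(P2, v2) -> 26. No state change.
Op 6: read(P1, v2) -> 26. No state change.
P0: v1 -> pp1 = 31
P1: v1 -> pp1 = 31
P2: v1 -> pp1 = 31

Answer: 31 31 31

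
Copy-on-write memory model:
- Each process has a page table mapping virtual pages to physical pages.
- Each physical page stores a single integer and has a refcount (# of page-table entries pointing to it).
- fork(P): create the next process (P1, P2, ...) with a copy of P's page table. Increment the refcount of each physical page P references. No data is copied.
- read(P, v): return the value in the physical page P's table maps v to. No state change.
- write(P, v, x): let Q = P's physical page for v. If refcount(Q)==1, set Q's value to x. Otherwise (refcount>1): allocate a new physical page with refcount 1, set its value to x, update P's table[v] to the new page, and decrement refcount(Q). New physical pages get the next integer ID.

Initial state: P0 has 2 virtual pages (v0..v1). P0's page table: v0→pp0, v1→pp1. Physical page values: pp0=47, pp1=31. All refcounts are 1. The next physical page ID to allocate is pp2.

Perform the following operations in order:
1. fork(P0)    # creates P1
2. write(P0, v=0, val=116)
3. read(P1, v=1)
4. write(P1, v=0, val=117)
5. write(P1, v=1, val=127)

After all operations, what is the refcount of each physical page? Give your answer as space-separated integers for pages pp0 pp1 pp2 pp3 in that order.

Answer: 1 1 1 1

Derivation:
Op 1: fork(P0) -> P1. 2 ppages; refcounts: pp0:2 pp1:2
Op 2: write(P0, v0, 116). refcount(pp0)=2>1 -> COPY to pp2. 3 ppages; refcounts: pp0:1 pp1:2 pp2:1
Op 3: read(P1, v1) -> 31. No state change.
Op 4: write(P1, v0, 117). refcount(pp0)=1 -> write in place. 3 ppages; refcounts: pp0:1 pp1:2 pp2:1
Op 5: write(P1, v1, 127). refcount(pp1)=2>1 -> COPY to pp3. 4 ppages; refcounts: pp0:1 pp1:1 pp2:1 pp3:1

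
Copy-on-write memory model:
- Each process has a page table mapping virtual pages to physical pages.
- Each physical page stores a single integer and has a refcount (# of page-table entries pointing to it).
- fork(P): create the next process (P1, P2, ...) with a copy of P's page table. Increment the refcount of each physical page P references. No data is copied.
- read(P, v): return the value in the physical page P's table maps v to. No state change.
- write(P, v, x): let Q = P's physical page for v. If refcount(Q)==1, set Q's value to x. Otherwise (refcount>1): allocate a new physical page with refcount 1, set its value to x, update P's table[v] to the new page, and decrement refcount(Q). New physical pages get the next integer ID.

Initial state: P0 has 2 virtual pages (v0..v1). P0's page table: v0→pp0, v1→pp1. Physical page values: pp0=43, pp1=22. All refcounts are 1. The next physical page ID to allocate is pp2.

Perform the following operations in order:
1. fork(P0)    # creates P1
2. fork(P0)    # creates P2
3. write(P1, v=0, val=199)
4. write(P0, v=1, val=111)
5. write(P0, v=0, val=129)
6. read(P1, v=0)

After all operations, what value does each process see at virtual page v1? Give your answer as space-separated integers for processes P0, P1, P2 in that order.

Op 1: fork(P0) -> P1. 2 ppages; refcounts: pp0:2 pp1:2
Op 2: fork(P0) -> P2. 2 ppages; refcounts: pp0:3 pp1:3
Op 3: write(P1, v0, 199). refcount(pp0)=3>1 -> COPY to pp2. 3 ppages; refcounts: pp0:2 pp1:3 pp2:1
Op 4: write(P0, v1, 111). refcount(pp1)=3>1 -> COPY to pp3. 4 ppages; refcounts: pp0:2 pp1:2 pp2:1 pp3:1
Op 5: write(P0, v0, 129). refcount(pp0)=2>1 -> COPY to pp4. 5 ppages; refcounts: pp0:1 pp1:2 pp2:1 pp3:1 pp4:1
Op 6: read(P1, v0) -> 199. No state change.
P0: v1 -> pp3 = 111
P1: v1 -> pp1 = 22
P2: v1 -> pp1 = 22

Answer: 111 22 22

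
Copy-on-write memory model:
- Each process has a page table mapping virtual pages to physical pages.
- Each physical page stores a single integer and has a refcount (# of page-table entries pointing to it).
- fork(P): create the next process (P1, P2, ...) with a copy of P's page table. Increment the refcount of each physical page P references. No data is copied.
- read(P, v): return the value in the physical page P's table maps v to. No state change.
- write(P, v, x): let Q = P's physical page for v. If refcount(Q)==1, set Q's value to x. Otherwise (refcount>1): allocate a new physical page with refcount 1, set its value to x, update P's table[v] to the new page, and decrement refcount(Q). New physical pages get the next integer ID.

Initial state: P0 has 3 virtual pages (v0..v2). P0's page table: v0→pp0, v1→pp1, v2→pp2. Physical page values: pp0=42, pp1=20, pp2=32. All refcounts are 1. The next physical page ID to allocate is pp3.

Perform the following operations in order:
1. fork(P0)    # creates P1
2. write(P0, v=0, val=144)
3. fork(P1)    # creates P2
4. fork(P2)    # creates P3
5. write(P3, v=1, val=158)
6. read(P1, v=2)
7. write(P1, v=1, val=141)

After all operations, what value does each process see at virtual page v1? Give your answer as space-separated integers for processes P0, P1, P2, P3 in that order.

Op 1: fork(P0) -> P1. 3 ppages; refcounts: pp0:2 pp1:2 pp2:2
Op 2: write(P0, v0, 144). refcount(pp0)=2>1 -> COPY to pp3. 4 ppages; refcounts: pp0:1 pp1:2 pp2:2 pp3:1
Op 3: fork(P1) -> P2. 4 ppages; refcounts: pp0:2 pp1:3 pp2:3 pp3:1
Op 4: fork(P2) -> P3. 4 ppages; refcounts: pp0:3 pp1:4 pp2:4 pp3:1
Op 5: write(P3, v1, 158). refcount(pp1)=4>1 -> COPY to pp4. 5 ppages; refcounts: pp0:3 pp1:3 pp2:4 pp3:1 pp4:1
Op 6: read(P1, v2) -> 32. No state change.
Op 7: write(P1, v1, 141). refcount(pp1)=3>1 -> COPY to pp5. 6 ppages; refcounts: pp0:3 pp1:2 pp2:4 pp3:1 pp4:1 pp5:1
P0: v1 -> pp1 = 20
P1: v1 -> pp5 = 141
P2: v1 -> pp1 = 20
P3: v1 -> pp4 = 158

Answer: 20 141 20 158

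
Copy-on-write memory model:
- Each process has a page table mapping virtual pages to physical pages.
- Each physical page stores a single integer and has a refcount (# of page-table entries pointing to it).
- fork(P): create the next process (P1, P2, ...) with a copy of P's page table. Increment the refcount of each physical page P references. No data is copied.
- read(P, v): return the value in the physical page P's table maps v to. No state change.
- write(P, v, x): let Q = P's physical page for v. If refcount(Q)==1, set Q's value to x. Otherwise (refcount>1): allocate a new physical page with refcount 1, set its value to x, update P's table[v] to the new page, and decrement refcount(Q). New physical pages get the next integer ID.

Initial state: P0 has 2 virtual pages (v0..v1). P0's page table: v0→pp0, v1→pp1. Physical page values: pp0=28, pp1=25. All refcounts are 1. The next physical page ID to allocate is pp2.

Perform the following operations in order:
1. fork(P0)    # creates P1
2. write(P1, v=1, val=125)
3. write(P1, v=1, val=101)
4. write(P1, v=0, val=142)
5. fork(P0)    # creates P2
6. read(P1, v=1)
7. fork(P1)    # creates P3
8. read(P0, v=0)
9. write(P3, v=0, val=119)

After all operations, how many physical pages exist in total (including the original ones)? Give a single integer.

Answer: 5

Derivation:
Op 1: fork(P0) -> P1. 2 ppages; refcounts: pp0:2 pp1:2
Op 2: write(P1, v1, 125). refcount(pp1)=2>1 -> COPY to pp2. 3 ppages; refcounts: pp0:2 pp1:1 pp2:1
Op 3: write(P1, v1, 101). refcount(pp2)=1 -> write in place. 3 ppages; refcounts: pp0:2 pp1:1 pp2:1
Op 4: write(P1, v0, 142). refcount(pp0)=2>1 -> COPY to pp3. 4 ppages; refcounts: pp0:1 pp1:1 pp2:1 pp3:1
Op 5: fork(P0) -> P2. 4 ppages; refcounts: pp0:2 pp1:2 pp2:1 pp3:1
Op 6: read(P1, v1) -> 101. No state change.
Op 7: fork(P1) -> P3. 4 ppages; refcounts: pp0:2 pp1:2 pp2:2 pp3:2
Op 8: read(P0, v0) -> 28. No state change.
Op 9: write(P3, v0, 119). refcount(pp3)=2>1 -> COPY to pp4. 5 ppages; refcounts: pp0:2 pp1:2 pp2:2 pp3:1 pp4:1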